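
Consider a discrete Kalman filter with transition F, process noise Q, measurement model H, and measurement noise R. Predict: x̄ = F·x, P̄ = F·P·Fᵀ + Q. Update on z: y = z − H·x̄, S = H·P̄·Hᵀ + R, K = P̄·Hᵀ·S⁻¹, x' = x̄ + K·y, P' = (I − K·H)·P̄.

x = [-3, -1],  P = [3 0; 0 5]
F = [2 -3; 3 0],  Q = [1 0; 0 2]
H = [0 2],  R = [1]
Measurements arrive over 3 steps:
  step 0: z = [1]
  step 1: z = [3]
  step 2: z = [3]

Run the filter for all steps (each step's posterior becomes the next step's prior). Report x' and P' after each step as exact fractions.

step 0: x̄ = F·x = [-3, -9]
step 0: P̄ = F·P·Fᵀ + Q = [58 18; 18 29]
step 0: y = z − H·x̄ = [19]
step 0: S = H·P̄·Hᵀ + R = [117]
step 0: K = P̄·Hᵀ·S⁻¹ = [4/13; 58/117]
step 0: x' = x̄ + K·y = [37/13, 49/117]
step 0: P' = (I − K·H)·P̄ = [610/13 2/13; 2/13 29/117]
step 1: x̄ = F·x = [173/39, 111/13]
step 1: P̄ = F·P·Fᵀ + Q = [2458/13 3642/13; 3642/13 5516/13]
step 1: y = z − H·x̄ = [-183/13]
step 1: S = H·P̄·Hᵀ + R = [22077/13]
step 1: K = P̄·Hᵀ·S⁻¹ = [2428/7359; 11032/22077]
step 1: x' = x̄ + K·y = [-1535/7359, 11069/7359]
step 1: P' = (I − K·H)·P̄ = [10330/2453 1214/7359; 1214/7359 5516/22077]
step 2: x̄ = F·x = [-36277/7359, -1535/2453]
step 2: P̄ = F·P·Fᵀ + Q = [44433/2453 58338/2453; 58338/2453 97876/2453]
step 2: y = z − H·x̄ = [10429/2453]
step 2: S = H·P̄·Hᵀ + R = [393957/2453]
step 2: K = P̄·Hᵀ·S⁻¹ = [12964/43773; 195752/393957]
step 2: x' = x̄ + K·y = [-160667/43773, 585721/393957]
step 2: P' = (I − K·H)·P̄ = [58755/14591 6482/43773; 6482/43773 97876/393957]

step 0: x' = [37/13, 49/117], P' = [610/13 2/13; 2/13 29/117]
step 1: x' = [-1535/7359, 11069/7359], P' = [10330/2453 1214/7359; 1214/7359 5516/22077]
step 2: x' = [-160667/43773, 585721/393957], P' = [58755/14591 6482/43773; 6482/43773 97876/393957]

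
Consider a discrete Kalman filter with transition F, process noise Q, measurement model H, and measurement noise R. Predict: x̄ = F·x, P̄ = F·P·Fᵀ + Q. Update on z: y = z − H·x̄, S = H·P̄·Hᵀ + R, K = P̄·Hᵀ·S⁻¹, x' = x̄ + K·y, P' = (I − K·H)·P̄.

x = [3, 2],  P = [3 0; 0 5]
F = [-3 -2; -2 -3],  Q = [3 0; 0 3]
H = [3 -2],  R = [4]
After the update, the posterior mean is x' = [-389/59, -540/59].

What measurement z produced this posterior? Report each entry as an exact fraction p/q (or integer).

x̄ = F·x = [-13, -12]
P̄ = F·P·Fᵀ + Q = [50 48; 48 60]
S = H·P̄·Hᵀ + R = [118]
K = P̄·Hᵀ·S⁻¹ = [27/59; 12/59]
x' − x̄ = [378/59, 168/59] = K·y
y = (KᵀK)⁻¹·Kᵀ·(x' − x̄) = [14]
z = y + H·x̄ = [14] + [-15] = [-1]

z = [-1]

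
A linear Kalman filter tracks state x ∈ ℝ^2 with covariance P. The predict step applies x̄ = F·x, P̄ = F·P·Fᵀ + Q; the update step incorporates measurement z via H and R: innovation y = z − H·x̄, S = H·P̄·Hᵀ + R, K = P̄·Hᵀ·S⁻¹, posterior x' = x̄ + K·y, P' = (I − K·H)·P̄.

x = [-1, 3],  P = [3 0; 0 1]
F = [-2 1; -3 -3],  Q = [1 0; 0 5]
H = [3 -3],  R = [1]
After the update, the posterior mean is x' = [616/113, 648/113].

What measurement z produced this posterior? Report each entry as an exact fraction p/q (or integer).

x̄ = F·x = [5, -6]
P̄ = F·P·Fᵀ + Q = [14 15; 15 41]
S = H·P̄·Hᵀ + R = [226]
K = P̄·Hᵀ·S⁻¹ = [-3/226; -39/113]
x' − x̄ = [51/113, 1326/113] = K·y
y = (KᵀK)⁻¹·Kᵀ·(x' − x̄) = [-34]
z = y + H·x̄ = [-34] + [33] = [-1]

z = [-1]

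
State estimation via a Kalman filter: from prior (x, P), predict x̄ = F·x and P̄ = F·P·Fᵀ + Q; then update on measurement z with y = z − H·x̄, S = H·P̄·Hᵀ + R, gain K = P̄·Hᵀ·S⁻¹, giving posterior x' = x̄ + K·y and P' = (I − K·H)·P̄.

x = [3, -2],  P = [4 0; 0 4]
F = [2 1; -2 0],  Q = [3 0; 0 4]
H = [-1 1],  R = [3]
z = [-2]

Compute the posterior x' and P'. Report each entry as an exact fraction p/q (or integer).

x' = [0, -30/13]
P' = [7/2 2; 2 44/13]

x̄ = F·x = [4, -6]
P̄ = F·P·Fᵀ + Q = [23 -16; -16 20]
y = z − H·x̄ = [8]
S = H·P̄·Hᵀ + R = [78]
K = P̄·Hᵀ·S⁻¹ = [-1/2; 6/13]
x' = x̄ + K·y = [0, -30/13]
P' = (I − K·H)·P̄ = [7/2 2; 2 44/13]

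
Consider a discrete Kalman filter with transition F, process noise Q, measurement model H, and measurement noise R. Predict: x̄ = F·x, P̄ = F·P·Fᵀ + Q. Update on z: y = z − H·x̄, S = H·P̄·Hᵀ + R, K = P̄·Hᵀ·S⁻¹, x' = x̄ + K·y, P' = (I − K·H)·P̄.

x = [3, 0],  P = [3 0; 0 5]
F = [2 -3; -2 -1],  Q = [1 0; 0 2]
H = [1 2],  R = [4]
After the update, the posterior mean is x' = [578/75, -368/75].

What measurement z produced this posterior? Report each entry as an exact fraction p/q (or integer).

x̄ = F·x = [6, -6]
P̄ = F·P·Fᵀ + Q = [58 3; 3 19]
S = H·P̄·Hᵀ + R = [150]
K = P̄·Hᵀ·S⁻¹ = [32/75; 41/150]
x' − x̄ = [128/75, 82/75] = K·y
y = (KᵀK)⁻¹·Kᵀ·(x' − x̄) = [4]
z = y + H·x̄ = [4] + [-6] = [-2]

z = [-2]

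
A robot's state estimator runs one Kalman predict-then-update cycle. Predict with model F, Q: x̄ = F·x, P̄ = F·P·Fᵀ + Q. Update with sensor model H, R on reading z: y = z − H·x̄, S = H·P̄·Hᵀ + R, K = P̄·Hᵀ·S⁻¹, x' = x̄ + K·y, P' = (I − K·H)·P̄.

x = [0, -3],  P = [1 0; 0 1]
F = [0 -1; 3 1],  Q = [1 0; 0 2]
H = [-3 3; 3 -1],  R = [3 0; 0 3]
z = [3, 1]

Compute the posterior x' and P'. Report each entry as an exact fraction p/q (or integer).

x̄ = F·x = [3, -3]
P̄ = F·P·Fᵀ + Q = [2 -1; -1 12]
y = z − H·x̄ = [21, -11]
S = H·P̄·Hᵀ + R = [147 -66; -66 39]
K = P̄·Hᵀ·S⁻¹ = [37/459 145/459; 59/153 41/153]
x' = x̄ + K·y = [559/459, 329/153]
P' = (I − K·H)·P̄ = [236/459 91/153; 91/153 50/51]

x' = [559/459, 329/153]
P' = [236/459 91/153; 91/153 50/51]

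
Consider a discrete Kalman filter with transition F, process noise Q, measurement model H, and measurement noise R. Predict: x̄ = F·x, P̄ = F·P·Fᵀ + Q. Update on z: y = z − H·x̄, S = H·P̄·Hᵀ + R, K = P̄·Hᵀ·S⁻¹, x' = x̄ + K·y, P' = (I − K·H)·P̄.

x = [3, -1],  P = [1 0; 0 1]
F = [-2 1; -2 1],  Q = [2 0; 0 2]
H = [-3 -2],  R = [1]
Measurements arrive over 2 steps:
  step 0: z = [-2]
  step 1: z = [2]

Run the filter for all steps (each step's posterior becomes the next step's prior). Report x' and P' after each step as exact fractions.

step 0: x̄ = F·x = [-7, -7]
step 0: P̄ = F·P·Fᵀ + Q = [7 5; 5 7]
step 0: y = z − H·x̄ = [-37]
step 0: S = H·P̄·Hᵀ + R = [152]
step 0: K = P̄·Hᵀ·S⁻¹ = [-31/152; -29/152]
step 0: x' = x̄ + K·y = [83/152, 9/152]
step 0: P' = (I − K·H)·P̄ = [103/152 -139/152; -139/152 223/152]
step 1: x̄ = F·x = [-157/152, -157/152]
step 1: P̄ = F·P·Fᵀ + Q = [1495/152 1191/152; 1191/152 1495/152]
step 1: y = z − H·x̄ = [-481/152]
step 1: S = H·P̄·Hᵀ + R = [33879/152]
step 1: K = P̄·Hᵀ·S⁻¹ = [-2289/11293; -6563/33879]
step 1: x' = x̄ + K·y = [-4421/11293, -14225/33879]
step 1: P' = (I − K·H)·P̄ = [7661/11293 -10347/11293; -10347/11293 49843/33879]

step 0: x' = [83/152, 9/152], P' = [103/152 -139/152; -139/152 223/152]
step 1: x' = [-4421/11293, -14225/33879], P' = [7661/11293 -10347/11293; -10347/11293 49843/33879]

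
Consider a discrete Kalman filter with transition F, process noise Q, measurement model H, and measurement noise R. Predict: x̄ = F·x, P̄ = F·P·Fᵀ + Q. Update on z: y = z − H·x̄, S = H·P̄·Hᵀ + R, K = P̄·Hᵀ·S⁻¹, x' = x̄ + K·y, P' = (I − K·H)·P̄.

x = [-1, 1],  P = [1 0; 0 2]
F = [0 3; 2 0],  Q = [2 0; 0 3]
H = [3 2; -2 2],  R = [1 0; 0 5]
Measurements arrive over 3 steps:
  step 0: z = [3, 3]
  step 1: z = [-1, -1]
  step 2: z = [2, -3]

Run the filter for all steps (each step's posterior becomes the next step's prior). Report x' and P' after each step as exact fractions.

step 0: x' = [2339/15153, 18736/15153], P' = [3460/15153 -3640/15153; -3640/15153 6895/15153]
step 1: x' = [1935647/37885250, -670383/1457125], P' = [8380917/37885250 -334163/1457125; -334163/1457125 633257/1457125]
step 2: x' = [41714543617/45907270144, -2310799613/5738408768], P' = [10139464675/45907270144 -1313525655/5738408768; -1313525655/5738408768 311347875/717301096]

step 0: x̄ = F·x = [3, -2]
step 0: P̄ = F·P·Fᵀ + Q = [20 0; 0 7]
step 0: y = z − H·x̄ = [-2, 13]
step 0: S = H·P̄·Hᵀ + R = [209 -92; -92 113]
step 0: K = P̄·Hᵀ·S⁻¹ = [3100/15153 -2840/15153; 2870/15153 4214/15153]
step 0: x' = x̄ + K·y = [2339/15153, 18736/15153]
step 0: P' = (I − K·H)·P̄ = [3460/15153 -3640/15153; -3640/15153 6895/15153]
step 1: x̄ = F·x = [18736/5051, 4678/15153]
step 1: P̄ = F·P·Fᵀ + Q = [30787/5051 -7280/5051; -7280/5051 59299/15153]
step 1: y = z − H·x̄ = [-193133/15153, 87907/15153]
step 1: S = H·P̄·Hᵀ + R = [821518/15153 -360650/15153; -360650/15153 857125/15153]
step 1: K = P̄·Hᵀ·S⁻¹ = [310651/1515410 -3413831/18942625; 10561/58285 386968/1457125]
step 1: x' = x̄ + K·y = [1935647/37885250, -670383/1457125]
step 1: P' = (I − K·H)·P̄ = [8380917/37885250 -334163/1457125; -334163/1457125 633257/1457125]
step 2: x̄ = F·x = [-2011149/1457125, 1935647/18942625]
step 2: P̄ = F·P·Fᵀ + Q = [8613563/1457125 -2004978/1457125; -2004978/1457125 73589709/18942625]
step 2: y = z − H·x̄ = [112448767/18942625, -112989043/18942625]
step 2: S = H·P̄·Hᵀ + R = [1008311764/18942625 -429628506/18942625; -429628506/18942625 1045494949/18942625]
step 2: K = P̄·Hᵀ·S⁻¹ = [9401983545/45907270144 -4129533983/22953635072; 1040989035/5738408768 760861731/2869204384]
step 2: x' = x̄ + K·y = [41714543617/45907270144, -2310799613/5738408768]
step 2: P' = (I − K·H)·P̄ = [10139464675/45907270144 -1313525655/5738408768; -1313525655/5738408768 311347875/717301096]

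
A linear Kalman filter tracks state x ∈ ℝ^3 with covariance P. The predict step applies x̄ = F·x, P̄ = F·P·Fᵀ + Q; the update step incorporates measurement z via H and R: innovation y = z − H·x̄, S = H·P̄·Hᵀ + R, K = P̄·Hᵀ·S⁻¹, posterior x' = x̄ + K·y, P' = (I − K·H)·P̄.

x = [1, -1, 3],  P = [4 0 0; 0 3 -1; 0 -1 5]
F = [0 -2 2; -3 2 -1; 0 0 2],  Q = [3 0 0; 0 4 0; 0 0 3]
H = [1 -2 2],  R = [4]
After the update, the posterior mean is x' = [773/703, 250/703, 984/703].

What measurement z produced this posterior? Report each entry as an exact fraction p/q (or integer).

x̄ = F·x = [8, -8, 6]
P̄ = F·P·Fᵀ + Q = [43 -28 24; -28 61 -14; 24 -14 23]
S = H·P̄·Hᵀ + R = [703]
K = P̄·Hᵀ·S⁻¹ = [147/703; -178/703; 98/703]
x' − x̄ = [-4851/703, 5874/703, -3234/703] = K·y
y = (KᵀK)⁻¹·Kᵀ·(x' − x̄) = [-33]
z = y + H·x̄ = [-33] + [36] = [3]

z = [3]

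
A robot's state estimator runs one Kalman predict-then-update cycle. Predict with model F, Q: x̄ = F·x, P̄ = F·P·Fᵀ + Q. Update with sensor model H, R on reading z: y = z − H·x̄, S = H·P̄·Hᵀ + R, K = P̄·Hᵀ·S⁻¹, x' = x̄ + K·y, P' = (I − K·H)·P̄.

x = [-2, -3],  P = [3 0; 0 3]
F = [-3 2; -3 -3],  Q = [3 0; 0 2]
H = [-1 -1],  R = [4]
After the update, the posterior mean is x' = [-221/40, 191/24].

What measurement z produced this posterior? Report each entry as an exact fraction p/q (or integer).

z = [-2]

x̄ = F·x = [0, 15]
P̄ = F·P·Fᵀ + Q = [42 9; 9 56]
S = H·P̄·Hᵀ + R = [120]
K = P̄·Hᵀ·S⁻¹ = [-17/40; -13/24]
x' − x̄ = [-221/40, -169/24] = K·y
y = (KᵀK)⁻¹·Kᵀ·(x' − x̄) = [13]
z = y + H·x̄ = [13] + [-15] = [-2]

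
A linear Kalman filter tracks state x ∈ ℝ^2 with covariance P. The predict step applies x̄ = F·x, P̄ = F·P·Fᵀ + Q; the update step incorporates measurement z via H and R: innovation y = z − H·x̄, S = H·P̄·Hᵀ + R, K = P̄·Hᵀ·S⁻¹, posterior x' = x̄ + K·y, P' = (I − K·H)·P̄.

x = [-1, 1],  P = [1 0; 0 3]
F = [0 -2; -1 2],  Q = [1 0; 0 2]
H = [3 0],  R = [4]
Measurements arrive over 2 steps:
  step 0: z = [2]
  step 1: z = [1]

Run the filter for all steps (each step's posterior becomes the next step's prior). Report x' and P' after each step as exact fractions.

step 0: x̄ = F·x = [-2, 3]
step 0: P̄ = F·P·Fᵀ + Q = [13 -12; -12 15]
step 0: y = z − H·x̄ = [8]
step 0: S = H·P̄·Hᵀ + R = [121]
step 0: K = P̄·Hᵀ·S⁻¹ = [39/121; -36/121]
step 0: x' = x̄ + K·y = [70/121, 75/121]
step 0: P' = (I − K·H)·P̄ = [52/121 -48/121; -48/121 519/121]
step 1: x̄ = F·x = [-150/121, 80/121]
step 1: P̄ = F·P·Fᵀ + Q = [2197/121 -2172/121; -2172/121 2562/121]
step 1: y = z − H·x̄ = [571/121]
step 1: S = H·P̄·Hᵀ + R = [20257/121]
step 1: K = P̄·Hᵀ·S⁻¹ = [6591/20257; -6516/20257]
step 1: x' = x̄ + K·y = [5991/20257, -17356/20257]
step 1: P' = (I − K·H)·P̄ = [8788/20257 -8688/20257; -8688/20257 78018/20257]

step 0: x' = [70/121, 75/121], P' = [52/121 -48/121; -48/121 519/121]
step 1: x' = [5991/20257, -17356/20257], P' = [8788/20257 -8688/20257; -8688/20257 78018/20257]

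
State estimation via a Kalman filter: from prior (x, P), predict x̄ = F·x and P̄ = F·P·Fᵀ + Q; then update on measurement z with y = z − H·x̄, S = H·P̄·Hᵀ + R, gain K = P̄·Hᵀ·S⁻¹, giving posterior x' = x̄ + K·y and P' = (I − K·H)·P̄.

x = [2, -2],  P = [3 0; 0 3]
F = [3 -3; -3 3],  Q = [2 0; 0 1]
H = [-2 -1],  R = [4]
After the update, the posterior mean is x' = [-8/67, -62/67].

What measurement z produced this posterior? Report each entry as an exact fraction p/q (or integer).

x̄ = F·x = [12, -12]
P̄ = F·P·Fᵀ + Q = [56 -54; -54 55]
S = H·P̄·Hᵀ + R = [67]
K = P̄·Hᵀ·S⁻¹ = [-58/67; 53/67]
x' − x̄ = [-812/67, 742/67] = K·y
y = (KᵀK)⁻¹·Kᵀ·(x' − x̄) = [14]
z = y + H·x̄ = [14] + [-12] = [2]

z = [2]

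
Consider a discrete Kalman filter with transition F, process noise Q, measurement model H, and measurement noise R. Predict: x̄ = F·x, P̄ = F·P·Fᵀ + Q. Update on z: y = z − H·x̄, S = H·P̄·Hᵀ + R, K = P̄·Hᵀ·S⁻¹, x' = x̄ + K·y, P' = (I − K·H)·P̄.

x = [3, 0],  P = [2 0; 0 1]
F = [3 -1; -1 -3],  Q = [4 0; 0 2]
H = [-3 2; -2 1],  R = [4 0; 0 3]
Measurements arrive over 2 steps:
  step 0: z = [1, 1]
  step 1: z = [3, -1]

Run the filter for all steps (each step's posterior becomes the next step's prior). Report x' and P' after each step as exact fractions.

step 0: x̄ = F·x = [9, -3]
step 0: P̄ = F·P·Fᵀ + Q = [23 -3; -3 13]
step 0: y = z − H·x̄ = [34, 22]
step 0: S = H·P̄·Hᵀ + R = [299 185; 185 120]
step 0: K = P̄·Hᵀ·S⁻¹ = [13/331 -776/1655; 137/331 -794/1655]
step 0: x' = x̄ + K·y = [33/1655, 857/1655]
step 0: P' = (I − K·H)·P̄ = [4916/1655 7504/1655; 7504/1655 12626/1655]
step 1: x̄ = F·x = [-758/1655, -2604/1655]
step 1: P̄ = F·P·Fᵀ + Q = [18466/1655 -36902/1655; -36902/1655 166884/1655]
step 1: y = z − H·x̄ = [7899/1655, -567/1655]
step 1: S = H·P̄·Hᵀ + R = [1283174/1655 702878/1655; 702878/1655 393321/1655]
step 1: K = P̄·Hᵀ·S⁻¹ = [7577/74909 -1186896/3221087; 39673/74909 -1077466/3221087]
step 1: x' = x̄ + K·y = [486385/3221087, 3443157/3221087]
step 1: P' = (I − K·H)·P̄ = [8424620/3221087 13288552/3221087; 13288552/3221087 23344706/3221087]

step 0: x' = [33/1655, 857/1655], P' = [4916/1655 7504/1655; 7504/1655 12626/1655]
step 1: x' = [486385/3221087, 3443157/3221087], P' = [8424620/3221087 13288552/3221087; 13288552/3221087 23344706/3221087]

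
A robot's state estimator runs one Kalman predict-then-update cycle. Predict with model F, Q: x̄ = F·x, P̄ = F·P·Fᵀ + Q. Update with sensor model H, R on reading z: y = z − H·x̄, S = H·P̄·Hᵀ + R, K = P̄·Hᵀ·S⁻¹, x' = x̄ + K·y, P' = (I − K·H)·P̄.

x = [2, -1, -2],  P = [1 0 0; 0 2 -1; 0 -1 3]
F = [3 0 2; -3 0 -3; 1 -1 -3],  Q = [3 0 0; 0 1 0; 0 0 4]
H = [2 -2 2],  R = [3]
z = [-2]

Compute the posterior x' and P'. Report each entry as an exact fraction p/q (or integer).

x̄ = F·x = [2, 0, 9]
P̄ = F·P·Fᵀ + Q = [24 -27 -13; -27 37 21; -13 21 28]
y = z − H·x̄ = [-24]
S = H·P̄·Hᵀ + R = [303]
K = P̄·Hᵀ·S⁻¹ = [76/303; -86/303; -4/101]
x' = x̄ + K·y = [-406/101, 688/101, 1005/101]
P' = (I − K·H)·P̄ = [1496/303 -1645/303 -1009/101; -1645/303 3815/303 1777/101; -1009/101 1777/101 2780/101]

x' = [-406/101, 688/101, 1005/101]
P' = [1496/303 -1645/303 -1009/101; -1645/303 3815/303 1777/101; -1009/101 1777/101 2780/101]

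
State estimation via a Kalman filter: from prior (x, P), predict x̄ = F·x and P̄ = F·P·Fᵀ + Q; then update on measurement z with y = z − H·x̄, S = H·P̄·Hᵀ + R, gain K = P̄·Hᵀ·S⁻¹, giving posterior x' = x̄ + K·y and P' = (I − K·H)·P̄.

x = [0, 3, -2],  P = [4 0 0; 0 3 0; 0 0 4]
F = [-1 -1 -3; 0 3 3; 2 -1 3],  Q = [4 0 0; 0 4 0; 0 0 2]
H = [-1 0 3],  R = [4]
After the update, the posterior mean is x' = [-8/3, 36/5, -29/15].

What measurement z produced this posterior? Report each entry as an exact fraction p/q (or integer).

z = [-3]

x̄ = F·x = [3, 3, -9]
P̄ = F·P·Fᵀ + Q = [47 -45 -41; -45 67 27; -41 27 57]
S = H·P̄·Hᵀ + R = [810]
K = P̄·Hᵀ·S⁻¹ = [-17/81; 7/45; 106/405]
x' − x̄ = [-17/3, 21/5, 106/15] = K·y
y = (KᵀK)⁻¹·Kᵀ·(x' − x̄) = [27]
z = y + H·x̄ = [27] + [-30] = [-3]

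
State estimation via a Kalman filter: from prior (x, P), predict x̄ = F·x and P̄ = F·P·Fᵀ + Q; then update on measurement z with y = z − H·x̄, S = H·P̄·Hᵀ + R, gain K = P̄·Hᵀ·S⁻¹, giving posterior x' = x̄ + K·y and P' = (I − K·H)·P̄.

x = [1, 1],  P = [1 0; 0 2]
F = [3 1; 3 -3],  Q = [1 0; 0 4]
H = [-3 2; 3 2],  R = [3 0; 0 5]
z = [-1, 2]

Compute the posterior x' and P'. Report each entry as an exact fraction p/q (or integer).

x' = [30422/54071, 13853/54071]
P' = [11796/54071 4401/54071; 4401/54071 26601/54071]

x̄ = F·x = [4, 0]
P̄ = F·P·Fᵀ + Q = [12 3; 3 31]
y = z − H·x̄ = [11, -10]
S = H·P̄·Hᵀ + R = [199 16; 16 273]
K = P̄·Hᵀ·S⁻¹ = [-8862/54071 8838/54071; 13333/54071 13281/54071]
x' = x̄ + K·y = [30422/54071, 13853/54071]
P' = (I − K·H)·P̄ = [11796/54071 4401/54071; 4401/54071 26601/54071]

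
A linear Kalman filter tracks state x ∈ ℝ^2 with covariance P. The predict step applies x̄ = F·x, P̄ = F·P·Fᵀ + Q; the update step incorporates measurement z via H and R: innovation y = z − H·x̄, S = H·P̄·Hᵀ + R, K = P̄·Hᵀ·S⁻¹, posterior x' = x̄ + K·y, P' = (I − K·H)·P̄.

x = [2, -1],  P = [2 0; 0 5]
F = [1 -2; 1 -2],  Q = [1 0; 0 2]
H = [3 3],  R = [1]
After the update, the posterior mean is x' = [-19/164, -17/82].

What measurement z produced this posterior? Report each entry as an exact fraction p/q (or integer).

x̄ = F·x = [4, 4]
P̄ = F·P·Fᵀ + Q = [23 22; 22 24]
S = H·P̄·Hᵀ + R = [820]
K = P̄·Hᵀ·S⁻¹ = [27/164; 69/410]
x' − x̄ = [-675/164, -345/82] = K·y
y = (KᵀK)⁻¹·Kᵀ·(x' − x̄) = [-25]
z = y + H·x̄ = [-25] + [24] = [-1]

z = [-1]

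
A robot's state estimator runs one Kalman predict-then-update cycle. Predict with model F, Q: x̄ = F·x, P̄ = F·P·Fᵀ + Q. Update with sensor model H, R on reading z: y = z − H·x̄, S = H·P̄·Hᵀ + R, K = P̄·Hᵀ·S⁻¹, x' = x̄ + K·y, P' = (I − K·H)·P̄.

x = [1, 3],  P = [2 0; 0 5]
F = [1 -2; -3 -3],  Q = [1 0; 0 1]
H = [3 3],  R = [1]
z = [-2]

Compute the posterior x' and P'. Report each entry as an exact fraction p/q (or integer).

x̄ = F·x = [-5, -12]
P̄ = F·P·Fᵀ + Q = [23 24; 24 64]
y = z − H·x̄ = [49]
S = H·P̄·Hᵀ + R = [1216]
K = P̄·Hᵀ·S⁻¹ = [141/1216; 33/152]
x' = x̄ + K·y = [829/1216, -207/152]
P' = (I − K·H)·P̄ = [8087/1216 -1005/152; -1005/152 127/19]

x' = [829/1216, -207/152]
P' = [8087/1216 -1005/152; -1005/152 127/19]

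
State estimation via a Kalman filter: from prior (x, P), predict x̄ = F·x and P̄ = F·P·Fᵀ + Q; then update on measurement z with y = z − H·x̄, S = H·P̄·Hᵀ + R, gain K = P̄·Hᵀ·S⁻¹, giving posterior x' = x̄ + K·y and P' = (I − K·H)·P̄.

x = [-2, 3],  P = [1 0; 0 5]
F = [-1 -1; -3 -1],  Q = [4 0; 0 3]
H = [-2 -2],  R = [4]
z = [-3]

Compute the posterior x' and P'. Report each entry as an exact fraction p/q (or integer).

x' = [-53/44, 239/88]
P' = [29/11 -49/22; -49/22 123/44]

x̄ = F·x = [-1, 3]
P̄ = F·P·Fᵀ + Q = [10 8; 8 17]
y = z − H·x̄ = [1]
S = H·P̄·Hᵀ + R = [176]
K = P̄·Hᵀ·S⁻¹ = [-9/44; -25/88]
x' = x̄ + K·y = [-53/44, 239/88]
P' = (I − K·H)·P̄ = [29/11 -49/22; -49/22 123/44]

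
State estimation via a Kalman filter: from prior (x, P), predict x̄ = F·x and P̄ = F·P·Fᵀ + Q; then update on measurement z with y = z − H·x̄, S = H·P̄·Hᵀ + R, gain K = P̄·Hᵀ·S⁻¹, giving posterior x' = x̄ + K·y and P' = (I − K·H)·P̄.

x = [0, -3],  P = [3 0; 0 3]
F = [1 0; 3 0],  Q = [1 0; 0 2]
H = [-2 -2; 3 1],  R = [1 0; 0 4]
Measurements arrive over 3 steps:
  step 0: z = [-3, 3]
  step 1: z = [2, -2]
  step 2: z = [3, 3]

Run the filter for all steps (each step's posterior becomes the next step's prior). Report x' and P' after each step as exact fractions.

step 0: x' = [795/1499, 1500/1499], P' = [611/1499 -629/1499; -629/1499 991/1499]
step 1: x' = [-172271/428353, -232069/428353], P' = [173663/428353 -177329/428353; -177329/428353 276963/428353]
step 2: x' = [82914104/121967819, -233089187/121967819], P' = [49447047/121967819 -50489025/121967819; -50489025/121967819 78853667/121967819]

step 0: x̄ = F·x = [0, 0]
step 0: P̄ = F·P·Fᵀ + Q = [4 9; 9 29]
step 0: y = z − H·x̄ = [-3, 3]
step 0: S = H·P̄·Hᵀ + R = [205 -154; -154 123]
step 0: K = P̄·Hᵀ·S⁻¹ = [36/1499 301/1499; -724/1499 -224/1499]
step 0: x' = x̄ + K·y = [795/1499, 1500/1499]
step 0: P' = (I − K·H)·P̄ = [611/1499 -629/1499; -629/1499 991/1499]
step 1: x̄ = F·x = [795/1499, 2385/1499]
step 1: P̄ = F·P·Fᵀ + Q = [2110/1499 1833/1499; 1833/1499 8497/1499]
step 1: y = z − H·x̄ = [9358/1499, -7768/1499]
step 1: S = H·P̄·Hᵀ + R = [58591/1499 -44318/1499; -44318/1499 44481/1499]
step 1: K = P̄·Hᵀ·S⁻¹ = [7332/428353 85915/428353; -199268/428353 -63756/428353]
step 1: x' = x̄ + K·y = [-172271/428353, -232069/428353]
step 1: P' = (I − K·H)·P̄ = [173663/428353 -177329/428353; -177329/428353 276963/428353]
step 2: x̄ = F·x = [-172271/428353, -516813/428353]
step 2: P̄ = F·P·Fᵀ + Q = [602016/428353 520989/428353; 520989/428353 2419673/428353]
step 2: y = z − H·x̄ = [-93109/428353, 2318685/428353]
step 2: S = H·P̄·Hᵀ + R = [16683021/428353 -12619354/428353; -12619354/428353 12677163/428353]
step 2: K = P̄·Hᵀ·S⁻¹ = [2083956/121967819 24463029/121967819; -56729284/121967819 -18153352/121967819]
step 2: x' = x̄ + K·y = [82914104/121967819, -233089187/121967819]
step 2: P' = (I − K·H)·P̄ = [49447047/121967819 -50489025/121967819; -50489025/121967819 78853667/121967819]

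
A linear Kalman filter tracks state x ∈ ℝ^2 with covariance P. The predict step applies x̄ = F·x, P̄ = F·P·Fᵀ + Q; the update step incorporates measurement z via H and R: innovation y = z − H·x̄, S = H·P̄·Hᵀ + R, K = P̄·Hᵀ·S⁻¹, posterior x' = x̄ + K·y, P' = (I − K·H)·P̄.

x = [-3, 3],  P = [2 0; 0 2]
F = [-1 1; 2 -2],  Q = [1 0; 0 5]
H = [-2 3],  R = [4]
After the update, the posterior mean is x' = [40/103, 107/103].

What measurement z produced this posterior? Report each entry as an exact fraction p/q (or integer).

x̄ = F·x = [6, -12]
P̄ = F·P·Fᵀ + Q = [5 -8; -8 21]
S = H·P̄·Hᵀ + R = [309]
K = P̄·Hᵀ·S⁻¹ = [-34/309; 79/309]
x' − x̄ = [-578/103, 1343/103] = K·y
y = (KᵀK)⁻¹·Kᵀ·(x' − x̄) = [51]
z = y + H·x̄ = [51] + [-48] = [3]

z = [3]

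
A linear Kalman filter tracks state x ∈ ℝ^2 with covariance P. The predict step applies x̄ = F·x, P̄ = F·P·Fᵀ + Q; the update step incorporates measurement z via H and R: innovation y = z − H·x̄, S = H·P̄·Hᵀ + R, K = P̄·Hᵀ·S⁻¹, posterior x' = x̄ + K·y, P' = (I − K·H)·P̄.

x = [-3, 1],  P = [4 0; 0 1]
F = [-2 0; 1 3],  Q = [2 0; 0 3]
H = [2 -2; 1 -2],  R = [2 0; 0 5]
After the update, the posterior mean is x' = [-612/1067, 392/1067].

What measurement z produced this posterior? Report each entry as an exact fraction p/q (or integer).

z = [-3, 2]

x̄ = F·x = [6, 0]
P̄ = F·P·Fᵀ + Q = [18 -8; -8 16]
S = H·P̄·Hᵀ + R = [202 148; 148 119]
K = P̄·Hᵀ·S⁻¹ = [578/1067 -414/1067; 104/1067 -488/1067]
x' − x̄ = [-7014/1067, 392/1067] = K·y
y = (KᵀK)⁻¹·Kᵀ·(x' − x̄) = [-15, -4]
z = y + H·x̄ = [-15, -4] + [12, 6] = [-3, 2]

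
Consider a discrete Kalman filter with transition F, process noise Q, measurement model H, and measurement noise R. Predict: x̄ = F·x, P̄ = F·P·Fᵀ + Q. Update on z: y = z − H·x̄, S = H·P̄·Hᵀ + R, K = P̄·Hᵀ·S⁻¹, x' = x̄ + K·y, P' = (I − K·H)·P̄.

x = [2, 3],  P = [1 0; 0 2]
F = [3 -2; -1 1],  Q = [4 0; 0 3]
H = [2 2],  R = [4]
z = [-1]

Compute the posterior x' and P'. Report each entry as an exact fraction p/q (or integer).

x' = [-3/2, 31/28]
P' = [7 -6; -6 83/14]

x̄ = F·x = [0, 1]
P̄ = F·P·Fᵀ + Q = [21 -7; -7 6]
y = z − H·x̄ = [-3]
S = H·P̄·Hᵀ + R = [56]
K = P̄·Hᵀ·S⁻¹ = [1/2; -1/28]
x' = x̄ + K·y = [-3/2, 31/28]
P' = (I − K·H)·P̄ = [7 -6; -6 83/14]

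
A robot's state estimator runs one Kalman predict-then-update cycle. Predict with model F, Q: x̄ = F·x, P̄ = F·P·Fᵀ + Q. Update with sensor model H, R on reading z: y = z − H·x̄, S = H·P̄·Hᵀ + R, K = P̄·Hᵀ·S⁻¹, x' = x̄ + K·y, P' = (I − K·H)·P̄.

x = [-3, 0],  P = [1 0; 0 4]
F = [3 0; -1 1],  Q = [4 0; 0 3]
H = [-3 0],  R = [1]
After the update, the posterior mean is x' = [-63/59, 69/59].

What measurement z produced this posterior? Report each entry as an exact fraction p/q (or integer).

x̄ = F·x = [-9, 3]
P̄ = F·P·Fᵀ + Q = [13 -3; -3 8]
S = H·P̄·Hᵀ + R = [118]
K = P̄·Hᵀ·S⁻¹ = [-39/118; 9/118]
x' − x̄ = [468/59, -108/59] = K·y
y = (KᵀK)⁻¹·Kᵀ·(x' − x̄) = [-24]
z = y + H·x̄ = [-24] + [27] = [3]

z = [3]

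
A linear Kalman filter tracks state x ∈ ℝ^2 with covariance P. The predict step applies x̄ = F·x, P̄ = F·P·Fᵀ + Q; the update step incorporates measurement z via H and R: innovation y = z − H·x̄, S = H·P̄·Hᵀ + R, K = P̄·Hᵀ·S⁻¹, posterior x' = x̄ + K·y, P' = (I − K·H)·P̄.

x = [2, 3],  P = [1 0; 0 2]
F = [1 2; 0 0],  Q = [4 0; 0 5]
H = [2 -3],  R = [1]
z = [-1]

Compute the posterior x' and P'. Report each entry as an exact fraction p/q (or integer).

x' = [171/49, 255/98]
P' = [299/49 195/49; 195/49 265/98]

x̄ = F·x = [8, 0]
P̄ = F·P·Fᵀ + Q = [13 0; 0 5]
y = z − H·x̄ = [-17]
S = H·P̄·Hᵀ + R = [98]
K = P̄·Hᵀ·S⁻¹ = [13/49; -15/98]
x' = x̄ + K·y = [171/49, 255/98]
P' = (I − K·H)·P̄ = [299/49 195/49; 195/49 265/98]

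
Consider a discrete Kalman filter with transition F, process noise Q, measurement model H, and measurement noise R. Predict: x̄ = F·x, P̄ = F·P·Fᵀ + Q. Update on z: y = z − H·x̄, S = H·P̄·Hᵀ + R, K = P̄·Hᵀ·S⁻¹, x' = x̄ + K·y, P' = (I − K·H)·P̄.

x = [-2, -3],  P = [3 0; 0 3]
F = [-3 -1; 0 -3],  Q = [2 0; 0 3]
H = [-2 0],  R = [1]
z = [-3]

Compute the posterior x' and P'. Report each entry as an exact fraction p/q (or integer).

x' = [67/43, 297/43]
P' = [32/129 3/43; 3/43 1182/43]

x̄ = F·x = [9, 9]
P̄ = F·P·Fᵀ + Q = [32 9; 9 30]
y = z − H·x̄ = [15]
S = H·P̄·Hᵀ + R = [129]
K = P̄·Hᵀ·S⁻¹ = [-64/129; -6/43]
x' = x̄ + K·y = [67/43, 297/43]
P' = (I − K·H)·P̄ = [32/129 3/43; 3/43 1182/43]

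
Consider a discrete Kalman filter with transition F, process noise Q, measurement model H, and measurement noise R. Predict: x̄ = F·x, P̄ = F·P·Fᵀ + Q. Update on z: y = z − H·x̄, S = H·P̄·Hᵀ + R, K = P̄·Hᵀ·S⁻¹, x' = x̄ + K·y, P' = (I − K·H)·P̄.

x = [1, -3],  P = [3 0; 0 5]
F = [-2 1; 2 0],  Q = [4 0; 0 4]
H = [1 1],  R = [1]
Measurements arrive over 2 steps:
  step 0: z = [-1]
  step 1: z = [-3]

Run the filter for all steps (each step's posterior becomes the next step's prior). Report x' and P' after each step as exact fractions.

step 0: x' = [-26/7, 18/7], P' = [213/14 -102/7; -102/7 104/7]
step 1: x' = [-202/167, -260/167], P' = [6918/167 -6582/167; -6582/167 6406/167]

step 0: x̄ = F·x = [-5, 2]
step 0: P̄ = F·P·Fᵀ + Q = [21 -12; -12 16]
step 0: y = z − H·x̄ = [2]
step 0: S = H·P̄·Hᵀ + R = [14]
step 0: K = P̄·Hᵀ·S⁻¹ = [9/14; 2/7]
step 0: x' = x̄ + K·y = [-26/7, 18/7]
step 0: P' = (I − K·H)·P̄ = [213/14 -102/7; -102/7 104/7]
step 1: x̄ = F·x = [10, -52/7]
step 1: P̄ = F·P·Fᵀ + Q = [138 -90; -90 454/7]
step 1: y = z − H·x̄ = [-39/7]
step 1: S = H·P̄·Hᵀ + R = [167/7]
step 1: K = P̄·Hᵀ·S⁻¹ = [336/167; -176/167]
step 1: x' = x̄ + K·y = [-202/167, -260/167]
step 1: P' = (I − K·H)·P̄ = [6918/167 -6582/167; -6582/167 6406/167]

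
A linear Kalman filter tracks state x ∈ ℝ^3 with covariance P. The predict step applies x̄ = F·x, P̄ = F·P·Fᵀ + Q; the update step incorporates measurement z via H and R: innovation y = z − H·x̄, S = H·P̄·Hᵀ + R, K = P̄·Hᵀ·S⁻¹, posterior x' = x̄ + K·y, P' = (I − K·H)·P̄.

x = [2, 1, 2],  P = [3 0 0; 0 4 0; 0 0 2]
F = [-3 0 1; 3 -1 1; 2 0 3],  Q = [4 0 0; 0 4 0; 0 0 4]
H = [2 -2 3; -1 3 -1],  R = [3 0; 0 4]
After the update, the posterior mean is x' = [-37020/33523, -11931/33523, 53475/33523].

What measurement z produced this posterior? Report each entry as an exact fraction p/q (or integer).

z = [3, -2]

x̄ = F·x = [-4, 7, 10]
P̄ = F·P·Fᵀ + Q = [33 -25 -12; -25 37 24; -12 24 34]
S = H·P̄·Hᵀ + R = [357 -266; -266 386]
K = P̄·Hᵀ·S⁻¹ = [2672/33523 -928/4789; 4860/33523 1868/4789; 12440/33523 1845/4789]
x' − x̄ = [97072/33523, -246592/33523, -281755/33523] = K·y
y = (KᵀK)⁻¹·Kᵀ·(x' − x̄) = [-5, -17]
z = y + H·x̄ = [-5, -17] + [8, 15] = [3, -2]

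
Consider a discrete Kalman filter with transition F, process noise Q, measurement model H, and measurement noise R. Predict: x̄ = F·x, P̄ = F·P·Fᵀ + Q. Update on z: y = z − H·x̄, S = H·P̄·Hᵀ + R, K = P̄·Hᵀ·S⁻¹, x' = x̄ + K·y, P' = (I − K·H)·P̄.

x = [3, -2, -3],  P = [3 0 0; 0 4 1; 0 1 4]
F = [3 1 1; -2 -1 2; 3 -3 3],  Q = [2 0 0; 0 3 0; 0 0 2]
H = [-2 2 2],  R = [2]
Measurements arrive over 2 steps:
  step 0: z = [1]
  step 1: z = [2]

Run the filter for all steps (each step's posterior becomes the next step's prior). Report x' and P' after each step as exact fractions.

step 0: x' = [723/287, -1969/287, 2827/287], P' = [9943/287 -1081/287 10999/287; -1081/287 3279/287 -4307/287; 10999/287 -4307/287 15371/287]
step 1: x' = [-8638437/689023, 1927953/689023, -9857947/689023], P' = [286914439/689023 -47113913/689023 334145883/689023; -47113913/689023 9427756/689023 -56446335/689023; 334145883/689023 -56446335/689023 390958783/689023]

step 0: x̄ = F·x = [4, -10, 6]
step 0: P̄ = F·P·Fᵀ + Q = [39 -13 27; -13 31 9; 27 9 83]
step 0: y = z − H·x̄ = [17]
step 0: S = H·P̄·Hᵀ + R = [574]
step 0: K = P̄·Hᵀ·S⁻¹ = [-25/287; 53/287; 65/287]
step 0: x' = x̄ + K·y = [723/287, -1969/287, 2827/287]
step 0: P' = (I − K·H)·P̄ = [9943/287 -1081/287 10999/287; -1081/287 3279/287 -4307/287; 10999/287 -4307/287 15371/287]
step 1: x̄ = F·x = [3027/287, 6177/287, 16557/287]
step 1: P̄ = F·P·Fᵀ + Q = [159605/287 12899/287 264237/287; 12899/287 30308/287 77925/287; 264237/287 77925/287 552877/287]
step 1: y = z − H·x̄ = [-38840/287]
step 1: S = H·P̄·Hᵀ + R = [1378046/287]
step 1: K = P̄·Hᵀ·S⁻¹ = [117531/689023; 95334/689023; 366565/689023]
step 1: x' = x̄ + K·y = [-8638437/689023, 1927953/689023, -9857947/689023]
step 1: P' = (I − K·H)·P̄ = [286914439/689023 -47113913/689023 334145883/689023; -47113913/689023 9427756/689023 -56446335/689023; 334145883/689023 -56446335/689023 390958783/689023]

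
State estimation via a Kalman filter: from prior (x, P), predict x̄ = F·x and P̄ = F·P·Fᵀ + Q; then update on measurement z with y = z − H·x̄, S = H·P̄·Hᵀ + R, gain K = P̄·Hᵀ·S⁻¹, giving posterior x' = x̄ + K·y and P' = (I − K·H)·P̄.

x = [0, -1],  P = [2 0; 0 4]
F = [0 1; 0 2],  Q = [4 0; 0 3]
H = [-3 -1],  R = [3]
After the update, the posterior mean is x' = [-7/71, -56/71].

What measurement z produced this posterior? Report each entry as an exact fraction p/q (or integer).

z = [1]

x̄ = F·x = [-1, -2]
P̄ = F·P·Fᵀ + Q = [8 8; 8 19]
S = H·P̄·Hᵀ + R = [142]
K = P̄·Hᵀ·S⁻¹ = [-16/71; -43/142]
x' − x̄ = [64/71, 86/71] = K·y
y = (KᵀK)⁻¹·Kᵀ·(x' − x̄) = [-4]
z = y + H·x̄ = [-4] + [5] = [1]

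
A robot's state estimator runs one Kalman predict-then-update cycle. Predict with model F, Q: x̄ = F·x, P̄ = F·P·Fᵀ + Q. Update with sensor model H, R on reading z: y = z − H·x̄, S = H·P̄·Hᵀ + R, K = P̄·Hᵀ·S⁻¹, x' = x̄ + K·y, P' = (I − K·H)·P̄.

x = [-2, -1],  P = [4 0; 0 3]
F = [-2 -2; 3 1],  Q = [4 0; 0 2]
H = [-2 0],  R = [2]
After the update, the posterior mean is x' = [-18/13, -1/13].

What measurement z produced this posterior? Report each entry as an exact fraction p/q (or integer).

z = [3]

x̄ = F·x = [6, -7]
P̄ = F·P·Fᵀ + Q = [32 -30; -30 41]
S = H·P̄·Hᵀ + R = [130]
K = P̄·Hᵀ·S⁻¹ = [-32/65; 6/13]
x' − x̄ = [-96/13, 90/13] = K·y
y = (KᵀK)⁻¹·Kᵀ·(x' − x̄) = [15]
z = y + H·x̄ = [15] + [-12] = [3]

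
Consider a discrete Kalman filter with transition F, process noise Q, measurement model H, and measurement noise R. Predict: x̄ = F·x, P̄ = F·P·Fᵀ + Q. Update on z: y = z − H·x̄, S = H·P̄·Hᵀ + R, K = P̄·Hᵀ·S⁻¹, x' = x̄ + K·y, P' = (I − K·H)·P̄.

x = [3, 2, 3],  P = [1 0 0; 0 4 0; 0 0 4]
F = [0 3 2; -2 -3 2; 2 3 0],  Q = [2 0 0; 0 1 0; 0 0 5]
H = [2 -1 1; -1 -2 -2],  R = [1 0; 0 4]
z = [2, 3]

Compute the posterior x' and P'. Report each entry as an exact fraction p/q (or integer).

x' = [-24761/14869, -43389/14869, 36353/14869]
P' = [158060/44607 124382/44607 -183290/44607; 124382/44607 119528/44607 -145049/44607; -183290/44607 -145049/44607 233324/44607]

x̄ = F·x = [12, -6, 12]
P̄ = F·P·Fᵀ + Q = [54 -20 36; -20 57 -40; 36 -40 45]
y = z − H·x̄ = [-40, 27]
S = H·P̄·Hᵀ + R = [623 -204; -204 210]
K = P̄·Hᵀ·S⁻¹ = [2816/14869 -10061/44607; -5271/14869 -18335/44607; 3931/14869 1685/44607]
x' = x̄ + K·y = [-24761/14869, -43389/14869, 36353/14869]
P' = (I − K·H)·P̄ = [158060/44607 124382/44607 -183290/44607; 124382/44607 119528/44607 -145049/44607; -183290/44607 -145049/44607 233324/44607]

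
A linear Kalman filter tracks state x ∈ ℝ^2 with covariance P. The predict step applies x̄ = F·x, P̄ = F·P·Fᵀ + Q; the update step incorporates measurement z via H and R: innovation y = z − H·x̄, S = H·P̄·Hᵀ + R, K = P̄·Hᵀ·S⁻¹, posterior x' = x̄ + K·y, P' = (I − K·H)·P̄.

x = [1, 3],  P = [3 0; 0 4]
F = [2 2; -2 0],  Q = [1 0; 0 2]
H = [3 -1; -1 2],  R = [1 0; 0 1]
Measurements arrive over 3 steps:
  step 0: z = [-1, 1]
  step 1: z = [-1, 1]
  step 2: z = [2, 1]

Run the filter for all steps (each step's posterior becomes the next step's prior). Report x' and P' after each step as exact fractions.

step 0: x' = [-824/7031, 3528/7031], P' = [1339/7031 1298/7031; 1298/7031 2634/7031]
step 1: x' = [-373634/2446721, 1109954/2446721], P' = [414117/2446721 370262/2446721; 370262/2446721 781038/2446721]
step 2: x' = [683272995/749814151, 640915038/749814151], P' = [126459107/749814151 113132154/749814151; 113132154/749814151 239089250/749814151]

step 0: x̄ = F·x = [8, -2]
step 0: P̄ = F·P·Fᵀ + Q = [29 -12; -12 14]
step 0: y = z − H·x̄ = [-27, 13]
step 0: S = H·P̄·Hᵀ + R = [348 -199; -199 134]
step 0: K = P̄·Hᵀ·S⁻¹ = [2719/7031 1257/7031; 1260/7031 3970/7031]
step 0: x' = x̄ + K·y = [-824/7031, 3528/7031]
step 0: P' = (I − K·H)·P̄ = [1339/7031 1298/7031; 1298/7031 2634/7031]
step 1: x̄ = F·x = [5408/7031, 1648/7031]
step 1: P̄ = F·P·Fᵀ + Q = [33307/7031 -10548/7031; -10548/7031 19418/7031]
step 1: y = z − H·x̄ = [-21607/7031, 9143/7031]
step 1: S = H·P̄·Hᵀ + R = [389500/7031 -212593/7031; -212593/7031 160202/7031]
step 1: K = P̄·Hᵀ·S⁻¹ = [872089/2446721 326407/2446721; 329748/2446721 1191814/2446721]
step 1: x' = x̄ + K·y = [-373634/2446721, 1109954/2446721]
step 1: P' = (I − K·H)·P̄ = [414117/2446721 370262/2446721; 370262/2446721 781038/2446721]
step 2: x̄ = F·x = [1472640/2446721, 747268/2446721]
step 2: P̄ = F·P·Fᵀ + Q = [10189437/2446721 -3137516/2446721; -3137516/2446721 6549910/2446721]
step 2: y = z − H·x̄ = [1222790/2446721, 2424825/2446721]
step 2: S = H·P̄·Hᵀ + R = [119526660/2446721 -65630743/2446721; -65630743/2446721 51385862/2446721]
step 2: K = P̄·Hᵀ·S⁻¹ = [266245167/749814151 99805201/749814151; 100307212/749814151 365046346/749814151]
step 2: x' = x̄ + K·y = [683272995/749814151, 640915038/749814151]
step 2: P' = (I − K·H)·P̄ = [126459107/749814151 113132154/749814151; 113132154/749814151 239089250/749814151]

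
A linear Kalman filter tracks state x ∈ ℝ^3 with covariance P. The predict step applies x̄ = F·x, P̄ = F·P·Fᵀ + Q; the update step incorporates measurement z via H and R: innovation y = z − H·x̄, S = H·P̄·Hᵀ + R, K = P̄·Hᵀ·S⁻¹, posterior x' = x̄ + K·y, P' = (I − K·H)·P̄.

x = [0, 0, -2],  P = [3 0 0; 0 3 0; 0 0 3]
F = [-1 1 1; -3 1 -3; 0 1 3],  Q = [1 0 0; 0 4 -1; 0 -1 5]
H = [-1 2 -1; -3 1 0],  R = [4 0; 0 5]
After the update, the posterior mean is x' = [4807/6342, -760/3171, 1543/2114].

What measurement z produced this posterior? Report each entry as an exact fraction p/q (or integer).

x̄ = F·x = [-2, 6, -6]
P̄ = F·P·Fᵀ + Q = [10 3 12; 3 61 -25; 12 -25 35]
S = H·P̄·Hᵀ + R = [405 192; 192 138]
K = P̄·Hᵀ·S⁻¹ = [496/3171 -2621/6342; 1648/3171 -366/1057; -93/1057 -2027/6342]
x' − x̄ = [17491/6342, -19786/3171, 14227/2114] = K·y
y = (KᵀK)⁻¹·Kᵀ·(x' − x̄) = [-22, -15]
z = y + H·x̄ = [-22, -15] + [20, 12] = [-2, -3]

z = [-2, -3]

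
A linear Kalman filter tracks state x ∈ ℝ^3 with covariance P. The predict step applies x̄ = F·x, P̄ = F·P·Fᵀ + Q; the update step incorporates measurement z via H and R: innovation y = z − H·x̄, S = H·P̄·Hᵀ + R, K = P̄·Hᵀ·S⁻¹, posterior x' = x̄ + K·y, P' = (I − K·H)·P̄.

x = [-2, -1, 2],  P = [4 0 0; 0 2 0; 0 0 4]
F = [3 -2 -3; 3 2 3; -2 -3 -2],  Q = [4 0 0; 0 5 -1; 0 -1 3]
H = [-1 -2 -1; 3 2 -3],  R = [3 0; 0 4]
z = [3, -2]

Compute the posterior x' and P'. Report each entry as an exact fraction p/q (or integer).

x̄ = F·x = [-10, -2, 3]
P̄ = F·P·Fᵀ + Q = [84 -8 12; -8 85 -61; 12 -61 53]
y = z − H·x̄ = [-8, 41]
S = H·P̄·Hᵀ + R = [228 -613; -613 1997]
K = P̄·Hᵀ·S⁻¹ = [-37160/79547 -3440/79547; -20/79547 13099/79547; -36356/79547 -20919/79547]
x' = x̄ + K·y = [-639230/79547, 378125/79547, -328190/79547]
P' = (I − K·H)·P̄ = [4397148/79547 -3257776/79547 2229884/79547; -3257776/79547 2449904/79547 -1641972/79547; 2229884/79547 -1641972/79547 1163128/79547]

x' = [-639230/79547, 378125/79547, -328190/79547]
P' = [4397148/79547 -3257776/79547 2229884/79547; -3257776/79547 2449904/79547 -1641972/79547; 2229884/79547 -1641972/79547 1163128/79547]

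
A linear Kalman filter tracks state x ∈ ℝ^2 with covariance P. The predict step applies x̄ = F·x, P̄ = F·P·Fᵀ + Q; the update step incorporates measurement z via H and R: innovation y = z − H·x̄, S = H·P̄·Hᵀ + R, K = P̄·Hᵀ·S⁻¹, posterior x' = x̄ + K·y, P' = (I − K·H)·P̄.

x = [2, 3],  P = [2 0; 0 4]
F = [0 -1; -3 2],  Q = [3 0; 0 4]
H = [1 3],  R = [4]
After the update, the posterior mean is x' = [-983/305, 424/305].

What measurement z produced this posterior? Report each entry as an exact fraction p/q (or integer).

x̄ = F·x = [-3, 0]
P̄ = F·P·Fᵀ + Q = [7 -8; -8 38]
S = H·P̄·Hᵀ + R = [305]
K = P̄·Hᵀ·S⁻¹ = [-17/305; 106/305]
x' − x̄ = [-68/305, 424/305] = K·y
y = (KᵀK)⁻¹·Kᵀ·(x' − x̄) = [4]
z = y + H·x̄ = [4] + [-3] = [1]

z = [1]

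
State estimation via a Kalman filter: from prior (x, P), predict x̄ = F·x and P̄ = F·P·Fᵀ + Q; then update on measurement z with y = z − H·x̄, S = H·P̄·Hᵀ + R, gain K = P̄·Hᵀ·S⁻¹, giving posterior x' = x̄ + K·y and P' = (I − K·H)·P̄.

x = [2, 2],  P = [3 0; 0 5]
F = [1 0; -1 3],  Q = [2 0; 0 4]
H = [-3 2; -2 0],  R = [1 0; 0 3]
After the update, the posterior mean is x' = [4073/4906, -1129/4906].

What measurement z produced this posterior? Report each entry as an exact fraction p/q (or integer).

z = [-3, -1]

x̄ = F·x = [2, 4]
P̄ = F·P·Fᵀ + Q = [5 -3; -3 52]
S = H·P̄·Hᵀ + R = [290 42; 42 23]
K = P̄·Hᵀ·S⁻¹ = [-63/4906 -1009/2453; 2347/4906 -1503/2453]
x' − x̄ = [-5739/4906, -20753/4906] = K·y
y = (KᵀK)⁻¹·Kᵀ·(x' − x̄) = [-5, 3]
z = y + H·x̄ = [-5, 3] + [2, -4] = [-3, -1]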